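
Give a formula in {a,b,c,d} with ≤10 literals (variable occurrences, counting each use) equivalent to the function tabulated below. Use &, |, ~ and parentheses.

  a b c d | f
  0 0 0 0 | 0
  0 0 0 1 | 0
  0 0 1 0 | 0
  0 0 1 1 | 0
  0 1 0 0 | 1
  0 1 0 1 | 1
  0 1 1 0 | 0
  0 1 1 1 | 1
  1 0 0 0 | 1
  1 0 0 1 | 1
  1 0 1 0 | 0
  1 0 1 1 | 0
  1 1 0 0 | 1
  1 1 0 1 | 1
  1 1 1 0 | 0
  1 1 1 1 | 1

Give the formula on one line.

  ~c = 1100110011001100
  (a | b) = 0000111111111111
  (c | (a | b)) = 0011111111111111
  (~c & (c | (a | b))) = 0000110011001100
  ((~c & (c | (a | b))) | b) = 0000111111001111
  (d | ~c) = 1101110111011101
  (((~c & (c | (a | b))) | b) & (d | ~c)) = 0000110111001101

(((~c & (c | (a | b))) | b) & (d | ~c))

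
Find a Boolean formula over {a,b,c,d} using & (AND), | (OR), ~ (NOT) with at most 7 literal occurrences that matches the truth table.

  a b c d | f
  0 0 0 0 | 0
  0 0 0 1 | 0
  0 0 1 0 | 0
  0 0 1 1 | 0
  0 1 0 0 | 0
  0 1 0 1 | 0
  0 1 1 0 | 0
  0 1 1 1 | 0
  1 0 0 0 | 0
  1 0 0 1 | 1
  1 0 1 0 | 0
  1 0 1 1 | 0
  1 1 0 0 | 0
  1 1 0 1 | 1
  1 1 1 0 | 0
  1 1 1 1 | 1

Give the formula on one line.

  ~c = 1100110011001100
  (~c | b) = 1100111111001111
  ((~c | b) & d) = 0100010101000101
  (a & d) = 0000000001010101
  (((~c | b) & d) & (a & d)) = 0000000001000101

(((~c | b) & d) & (a & d))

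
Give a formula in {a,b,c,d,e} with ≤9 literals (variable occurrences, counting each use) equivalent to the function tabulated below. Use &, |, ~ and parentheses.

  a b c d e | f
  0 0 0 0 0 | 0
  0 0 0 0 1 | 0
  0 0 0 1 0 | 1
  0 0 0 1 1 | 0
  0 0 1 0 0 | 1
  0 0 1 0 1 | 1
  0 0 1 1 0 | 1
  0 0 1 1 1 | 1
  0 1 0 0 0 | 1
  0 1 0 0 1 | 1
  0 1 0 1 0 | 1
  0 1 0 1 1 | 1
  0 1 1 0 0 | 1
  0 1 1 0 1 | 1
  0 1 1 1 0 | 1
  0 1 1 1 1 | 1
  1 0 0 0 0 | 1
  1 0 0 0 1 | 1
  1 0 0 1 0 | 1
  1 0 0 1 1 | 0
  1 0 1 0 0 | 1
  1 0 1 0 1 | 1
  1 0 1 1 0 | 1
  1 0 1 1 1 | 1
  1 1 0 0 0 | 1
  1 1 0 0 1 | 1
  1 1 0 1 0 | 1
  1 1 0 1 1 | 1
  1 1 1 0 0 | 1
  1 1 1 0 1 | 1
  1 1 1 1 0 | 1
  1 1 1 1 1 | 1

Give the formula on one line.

  ~d = 11001100110011001100110011001100
  (a & ~d) = 00000000000000001100110011001100
  (c | (a & ~d)) = 00001111000011111100111111001111
  ~e = 10101010101010101010101010101010
  (b | ~e) = 10101010111111111010101011111111
  (d | b) = 00110011111111110011001111111111
  ((b | ~e) & (d | b)) = 00100010111111110010001011111111
  (((b | ~e) & (d | b)) | c) = 00101111111111110010111111111111
  ((c | (a & ~d)) | (((b | ~e) & (d | b)) | c)) = 00101111111111111110111111111111

((c | (a & ~d)) | (((b | ~e) & (d | b)) | c))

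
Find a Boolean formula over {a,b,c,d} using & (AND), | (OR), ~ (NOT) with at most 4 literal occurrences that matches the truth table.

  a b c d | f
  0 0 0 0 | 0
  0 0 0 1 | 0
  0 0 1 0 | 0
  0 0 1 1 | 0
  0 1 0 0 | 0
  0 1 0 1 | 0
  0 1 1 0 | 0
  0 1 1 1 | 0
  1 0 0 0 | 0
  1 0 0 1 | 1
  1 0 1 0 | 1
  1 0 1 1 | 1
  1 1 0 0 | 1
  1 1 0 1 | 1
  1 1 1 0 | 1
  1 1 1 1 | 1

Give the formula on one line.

  (c | d) = 0111011101110111
  ((c | d) | b) = 0111111101111111
  (a & ((c | d) | b)) = 0000000001111111

(a & ((c | d) | b))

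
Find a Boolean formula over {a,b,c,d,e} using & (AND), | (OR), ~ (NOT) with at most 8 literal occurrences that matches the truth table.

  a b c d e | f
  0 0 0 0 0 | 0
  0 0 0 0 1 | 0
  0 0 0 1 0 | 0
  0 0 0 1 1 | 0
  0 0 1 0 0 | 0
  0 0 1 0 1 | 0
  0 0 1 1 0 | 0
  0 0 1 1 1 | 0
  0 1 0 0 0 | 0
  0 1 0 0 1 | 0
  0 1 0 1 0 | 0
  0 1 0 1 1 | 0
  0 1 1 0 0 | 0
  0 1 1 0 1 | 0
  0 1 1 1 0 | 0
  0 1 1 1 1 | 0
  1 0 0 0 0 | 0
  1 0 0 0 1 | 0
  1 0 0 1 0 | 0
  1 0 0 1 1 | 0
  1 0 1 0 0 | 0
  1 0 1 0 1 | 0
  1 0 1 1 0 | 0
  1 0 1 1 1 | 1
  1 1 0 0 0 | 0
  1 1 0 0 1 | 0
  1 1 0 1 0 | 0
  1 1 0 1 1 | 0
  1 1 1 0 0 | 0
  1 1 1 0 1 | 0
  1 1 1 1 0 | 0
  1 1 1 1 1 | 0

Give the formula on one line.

(((c | ~e) & ~b) & (((b | (~d | e)) & a) & d))

  ~e = 10101010101010101010101010101010
  (c | ~e) = 10101111101011111010111110101111
  ~b = 11111111000000001111111100000000
  ((c | ~e) & ~b) = 10101111000000001010111100000000
  ~d = 11001100110011001100110011001100
  (~d | e) = 11011101110111011101110111011101
  (b | (~d | e)) = 11011101111111111101110111111111
  ((b | (~d | e)) & a) = 00000000000000001101110111111111
  (((b | (~d | e)) & a) & d) = 00000000000000000001000100110011
  (((c | ~e) & ~b) & (((b | (~d | e)) & a) & d)) = 00000000000000000000000100000000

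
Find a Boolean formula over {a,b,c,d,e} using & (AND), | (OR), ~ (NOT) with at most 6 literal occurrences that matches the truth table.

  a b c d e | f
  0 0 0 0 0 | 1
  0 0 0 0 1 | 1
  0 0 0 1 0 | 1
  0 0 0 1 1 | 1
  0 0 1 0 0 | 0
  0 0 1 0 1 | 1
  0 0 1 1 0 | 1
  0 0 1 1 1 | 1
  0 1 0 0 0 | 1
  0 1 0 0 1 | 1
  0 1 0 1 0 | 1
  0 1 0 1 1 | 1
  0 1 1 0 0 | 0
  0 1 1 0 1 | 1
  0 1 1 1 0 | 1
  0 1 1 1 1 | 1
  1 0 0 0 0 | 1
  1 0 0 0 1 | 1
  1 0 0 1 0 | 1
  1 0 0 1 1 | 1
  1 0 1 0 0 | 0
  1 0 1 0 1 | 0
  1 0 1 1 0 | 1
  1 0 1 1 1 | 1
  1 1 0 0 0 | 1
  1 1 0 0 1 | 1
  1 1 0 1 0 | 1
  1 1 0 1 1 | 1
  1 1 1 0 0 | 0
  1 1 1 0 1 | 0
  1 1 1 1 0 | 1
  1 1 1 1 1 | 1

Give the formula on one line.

  ~a = 11111111111111110000000000000000
  (e & ~a) = 01010101010101010000000000000000
  ((e & ~a) | d) = 01110111011101110011001100110011
  ~c = 11110000111100001111000011110000
  (((e & ~a) | d) | ~c) = 11110111111101111111001111110011

(((e & ~a) | d) | ~c)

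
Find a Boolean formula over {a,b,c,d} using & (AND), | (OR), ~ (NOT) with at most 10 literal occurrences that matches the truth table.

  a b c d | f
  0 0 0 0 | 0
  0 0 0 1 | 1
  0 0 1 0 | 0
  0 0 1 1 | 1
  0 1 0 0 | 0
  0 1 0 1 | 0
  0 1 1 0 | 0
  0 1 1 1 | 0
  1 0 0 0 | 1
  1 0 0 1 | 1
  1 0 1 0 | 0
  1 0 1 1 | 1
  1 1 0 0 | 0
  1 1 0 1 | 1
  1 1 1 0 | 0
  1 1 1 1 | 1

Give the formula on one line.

(((~b | ~a) & ((a | c) & ~c)) | (d & (a | ~b)))

  ~b = 1111000011110000
  ~a = 1111111100000000
  (~b | ~a) = 1111111111110000
  (a | c) = 0011001111111111
  ~c = 1100110011001100
  ((a | c) & ~c) = 0000000011001100
  ((~b | ~a) & ((a | c) & ~c)) = 0000000011000000
  (a | ~b) = 1111000011111111
  (d & (a | ~b)) = 0101000001010101
  (((~b | ~a) & ((a | c) & ~c)) | (d & (a | ~b))) = 0101000011010101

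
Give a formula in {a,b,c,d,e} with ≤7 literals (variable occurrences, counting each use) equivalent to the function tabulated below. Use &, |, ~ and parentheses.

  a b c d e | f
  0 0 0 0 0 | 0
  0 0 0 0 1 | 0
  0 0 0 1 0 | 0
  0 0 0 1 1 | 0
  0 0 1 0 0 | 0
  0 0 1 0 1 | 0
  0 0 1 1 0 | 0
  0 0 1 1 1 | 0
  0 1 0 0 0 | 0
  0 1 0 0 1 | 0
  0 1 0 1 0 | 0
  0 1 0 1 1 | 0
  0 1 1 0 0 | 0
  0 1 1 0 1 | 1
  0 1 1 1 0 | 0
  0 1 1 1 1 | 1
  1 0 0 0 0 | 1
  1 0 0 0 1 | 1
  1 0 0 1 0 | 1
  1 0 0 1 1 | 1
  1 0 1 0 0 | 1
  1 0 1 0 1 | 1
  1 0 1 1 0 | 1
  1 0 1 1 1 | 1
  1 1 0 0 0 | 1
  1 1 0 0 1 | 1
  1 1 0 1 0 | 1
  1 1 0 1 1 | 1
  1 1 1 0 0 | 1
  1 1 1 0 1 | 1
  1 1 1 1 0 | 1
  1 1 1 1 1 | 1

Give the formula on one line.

((((c | a) & e) & ((a | ~c) | b)) | a)

  (c | a) = 00001111000011111111111111111111
  ((c | a) & e) = 00000101000001010101010101010101
  ~c = 11110000111100001111000011110000
  (a | ~c) = 11110000111100001111111111111111
  ((a | ~c) | b) = 11110000111111111111111111111111
  (((c | a) & e) & ((a | ~c) | b)) = 00000000000001010101010101010101
  ((((c | a) & e) & ((a | ~c) | b)) | a) = 00000000000001011111111111111111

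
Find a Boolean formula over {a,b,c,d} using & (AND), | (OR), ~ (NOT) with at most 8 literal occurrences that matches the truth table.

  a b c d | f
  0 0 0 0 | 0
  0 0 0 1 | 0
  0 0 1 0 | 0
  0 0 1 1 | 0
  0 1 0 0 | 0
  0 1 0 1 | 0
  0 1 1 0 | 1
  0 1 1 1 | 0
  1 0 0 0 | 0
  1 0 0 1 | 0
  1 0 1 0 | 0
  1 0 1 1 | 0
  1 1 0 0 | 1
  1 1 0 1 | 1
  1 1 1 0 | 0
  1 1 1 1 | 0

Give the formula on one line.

  ~c = 1100110011001100
  (b & ~c) = 0000110000001100
  ((b & ~c) & a) = 0000000000001100
  ~d = 1010101010101010
  (~d & c) = 0010001000100010
  ~a = 1111111100000000
  ((~d & c) & ~a) = 0010001000000000
  (((b & ~c) & a) | ((~d & c) & ~a)) = 0010001000001100
  ((((b & ~c) & a) | ((~d & c) & ~a)) & b) = 0000001000001100

((((b & ~c) & a) | ((~d & c) & ~a)) & b)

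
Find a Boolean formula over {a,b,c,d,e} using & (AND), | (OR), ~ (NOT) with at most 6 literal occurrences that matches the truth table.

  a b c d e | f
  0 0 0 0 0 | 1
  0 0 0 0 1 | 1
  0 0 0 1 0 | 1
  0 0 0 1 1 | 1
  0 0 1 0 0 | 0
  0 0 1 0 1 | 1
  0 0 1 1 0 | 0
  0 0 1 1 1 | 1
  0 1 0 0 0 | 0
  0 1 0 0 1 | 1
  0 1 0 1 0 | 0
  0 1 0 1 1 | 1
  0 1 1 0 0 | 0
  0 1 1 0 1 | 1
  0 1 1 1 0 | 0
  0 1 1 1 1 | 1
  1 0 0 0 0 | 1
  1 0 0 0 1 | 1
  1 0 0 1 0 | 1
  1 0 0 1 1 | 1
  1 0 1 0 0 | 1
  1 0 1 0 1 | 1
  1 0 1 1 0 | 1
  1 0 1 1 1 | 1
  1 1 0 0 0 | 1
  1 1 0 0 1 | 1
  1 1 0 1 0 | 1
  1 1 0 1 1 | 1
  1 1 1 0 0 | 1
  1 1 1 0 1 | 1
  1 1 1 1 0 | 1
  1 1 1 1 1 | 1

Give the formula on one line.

  ~b = 11111111000000001111111100000000
  ~e = 10101010101010101010101010101010
  ~c = 11110000111100001111000011110000
  (~e & ~c) = 10100000101000001010000010100000
  (b | (~e & ~c)) = 10100000111111111010000011111111
  (~b & (b | (~e & ~c))) = 10100000000000001010000000000000
  (e | a) = 01010101010101011111111111111111
  ((~b & (b | (~e & ~c))) | (e | a)) = 11110101010101011111111111111111

((~b & (b | (~e & ~c))) | (e | a))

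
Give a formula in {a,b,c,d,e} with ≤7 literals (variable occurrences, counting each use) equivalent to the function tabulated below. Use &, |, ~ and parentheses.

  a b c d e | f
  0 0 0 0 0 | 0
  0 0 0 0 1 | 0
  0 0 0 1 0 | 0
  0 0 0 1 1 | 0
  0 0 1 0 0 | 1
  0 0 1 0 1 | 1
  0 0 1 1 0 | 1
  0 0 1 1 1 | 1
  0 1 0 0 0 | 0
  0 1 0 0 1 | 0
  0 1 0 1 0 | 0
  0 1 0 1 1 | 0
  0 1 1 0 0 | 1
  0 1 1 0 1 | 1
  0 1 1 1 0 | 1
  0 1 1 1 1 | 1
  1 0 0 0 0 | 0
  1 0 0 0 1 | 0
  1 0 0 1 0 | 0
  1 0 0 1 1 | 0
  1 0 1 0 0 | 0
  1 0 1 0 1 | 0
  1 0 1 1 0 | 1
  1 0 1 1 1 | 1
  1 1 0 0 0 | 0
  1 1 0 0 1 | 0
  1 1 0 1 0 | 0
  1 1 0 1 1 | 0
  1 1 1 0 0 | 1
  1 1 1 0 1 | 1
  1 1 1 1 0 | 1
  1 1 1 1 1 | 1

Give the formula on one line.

  (c & b) = 00000000000011110000000000001111
  ~b = 11111111000000001111111100000000
  (~b | e) = 11111111010101011111111101010101
  ((~b | e) & c) = 00001111000001010000111100000101
  ~a = 11111111111111110000000000000000
  (~a | d) = 11111111111111110011001100110011
  (((~b | e) & c) & (~a | d)) = 00001111000001010000001100000001
  ((c & b) | (((~b | e) & c) & (~a | d))) = 00001111000011110000001100001111

((c & b) | (((~b | e) & c) & (~a | d)))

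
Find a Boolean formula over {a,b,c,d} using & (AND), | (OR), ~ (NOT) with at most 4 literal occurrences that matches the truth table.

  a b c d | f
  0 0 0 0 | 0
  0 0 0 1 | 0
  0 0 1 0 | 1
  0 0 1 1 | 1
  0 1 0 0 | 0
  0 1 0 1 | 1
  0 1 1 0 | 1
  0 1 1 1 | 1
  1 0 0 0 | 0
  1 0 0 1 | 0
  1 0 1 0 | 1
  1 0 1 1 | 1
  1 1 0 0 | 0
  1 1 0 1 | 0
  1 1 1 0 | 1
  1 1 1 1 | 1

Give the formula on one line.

((d & (b & ~a)) | c)

  ~a = 1111111100000000
  (b & ~a) = 0000111100000000
  (d & (b & ~a)) = 0000010100000000
  ((d & (b & ~a)) | c) = 0011011100110011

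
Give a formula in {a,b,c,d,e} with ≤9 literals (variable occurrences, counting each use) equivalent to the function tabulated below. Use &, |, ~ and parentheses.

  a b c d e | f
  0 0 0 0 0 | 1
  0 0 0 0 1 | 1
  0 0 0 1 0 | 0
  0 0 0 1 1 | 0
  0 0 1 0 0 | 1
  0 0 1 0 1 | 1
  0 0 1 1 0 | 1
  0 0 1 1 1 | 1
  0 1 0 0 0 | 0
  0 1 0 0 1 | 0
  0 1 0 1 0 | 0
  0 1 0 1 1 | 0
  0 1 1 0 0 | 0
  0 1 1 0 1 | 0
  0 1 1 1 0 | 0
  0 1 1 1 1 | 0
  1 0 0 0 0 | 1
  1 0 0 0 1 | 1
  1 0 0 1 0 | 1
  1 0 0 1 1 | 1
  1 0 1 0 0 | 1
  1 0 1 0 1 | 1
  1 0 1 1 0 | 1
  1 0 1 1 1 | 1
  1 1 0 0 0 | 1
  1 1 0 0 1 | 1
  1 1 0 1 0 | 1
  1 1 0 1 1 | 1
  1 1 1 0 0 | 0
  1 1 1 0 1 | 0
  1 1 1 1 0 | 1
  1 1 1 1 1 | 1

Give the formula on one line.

((((c & ~b) | d) | ~c) & (a | (~b & (~d | c))))

  ~b = 11111111000000001111111100000000
  (c & ~b) = 00001111000000000000111100000000
  ((c & ~b) | d) = 00111111001100110011111100110011
  ~c = 11110000111100001111000011110000
  (((c & ~b) | d) | ~c) = 11111111111100111111111111110011
  ~d = 11001100110011001100110011001100
  (~d | c) = 11001111110011111100111111001111
  (~b & (~d | c)) = 11001111000000001100111100000000
  (a | (~b & (~d | c))) = 11001111000000001111111111111111
  ((((c & ~b) | d) | ~c) & (a | (~b & (~d | c)))) = 11001111000000001111111111110011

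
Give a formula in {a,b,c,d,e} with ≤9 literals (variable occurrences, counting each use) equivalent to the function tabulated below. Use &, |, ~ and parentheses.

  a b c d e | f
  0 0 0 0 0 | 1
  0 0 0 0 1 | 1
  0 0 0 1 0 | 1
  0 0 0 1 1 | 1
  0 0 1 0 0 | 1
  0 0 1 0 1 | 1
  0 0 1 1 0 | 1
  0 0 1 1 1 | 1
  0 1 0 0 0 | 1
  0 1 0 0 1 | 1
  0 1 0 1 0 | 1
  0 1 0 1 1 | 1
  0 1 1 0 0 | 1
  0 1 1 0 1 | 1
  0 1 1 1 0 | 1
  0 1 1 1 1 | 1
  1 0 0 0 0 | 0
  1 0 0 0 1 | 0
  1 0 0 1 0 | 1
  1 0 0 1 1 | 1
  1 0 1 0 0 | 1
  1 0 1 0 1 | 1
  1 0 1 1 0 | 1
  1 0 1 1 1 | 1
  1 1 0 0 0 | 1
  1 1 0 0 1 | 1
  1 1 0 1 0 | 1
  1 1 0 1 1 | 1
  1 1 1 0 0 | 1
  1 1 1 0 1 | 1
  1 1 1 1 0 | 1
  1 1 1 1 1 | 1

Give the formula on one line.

  ~a = 11111111111111110000000000000000
  (b | ~a) = 11111111111111110000000011111111
  ~c = 11110000111100001111000011110000
  ((b | ~a) & ~c) = 11110000111100000000000011110000
  (b | d) = 00110011111111110011001111111111
  ((b | d) | c) = 00111111111111110011111111111111
  (((b | ~a) & ~c) | ((b | d) | c)) = 11111111111111110011111111111111

(((b | ~a) & ~c) | ((b | d) | c))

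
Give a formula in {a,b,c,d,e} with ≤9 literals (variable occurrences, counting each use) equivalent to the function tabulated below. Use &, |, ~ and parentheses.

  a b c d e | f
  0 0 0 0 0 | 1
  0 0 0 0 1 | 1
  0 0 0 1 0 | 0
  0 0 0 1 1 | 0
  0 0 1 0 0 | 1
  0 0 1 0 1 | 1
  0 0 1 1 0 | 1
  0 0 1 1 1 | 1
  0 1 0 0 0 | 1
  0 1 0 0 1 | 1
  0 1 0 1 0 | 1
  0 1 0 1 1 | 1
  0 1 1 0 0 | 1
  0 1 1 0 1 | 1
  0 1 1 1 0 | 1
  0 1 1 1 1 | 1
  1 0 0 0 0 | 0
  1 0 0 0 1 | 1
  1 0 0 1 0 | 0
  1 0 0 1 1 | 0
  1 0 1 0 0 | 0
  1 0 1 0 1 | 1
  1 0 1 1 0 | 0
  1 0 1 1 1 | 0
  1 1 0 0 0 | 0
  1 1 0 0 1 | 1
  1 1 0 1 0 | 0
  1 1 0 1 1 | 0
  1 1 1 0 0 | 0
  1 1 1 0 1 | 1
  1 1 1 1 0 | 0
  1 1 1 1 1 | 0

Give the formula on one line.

(((~a | e) & ~d) | ((c | b) & (~a & (b | d))))

  ~a = 11111111111111110000000000000000
  (~a | e) = 11111111111111110101010101010101
  ~d = 11001100110011001100110011001100
  ((~a | e) & ~d) = 11001100110011000100010001000100
  (c | b) = 00001111111111110000111111111111
  (b | d) = 00110011111111110011001111111111
  (~a & (b | d)) = 00110011111111110000000000000000
  ((c | b) & (~a & (b | d))) = 00000011111111110000000000000000
  (((~a | e) & ~d) | ((c | b) & (~a & (b | d)))) = 11001111111111110100010001000100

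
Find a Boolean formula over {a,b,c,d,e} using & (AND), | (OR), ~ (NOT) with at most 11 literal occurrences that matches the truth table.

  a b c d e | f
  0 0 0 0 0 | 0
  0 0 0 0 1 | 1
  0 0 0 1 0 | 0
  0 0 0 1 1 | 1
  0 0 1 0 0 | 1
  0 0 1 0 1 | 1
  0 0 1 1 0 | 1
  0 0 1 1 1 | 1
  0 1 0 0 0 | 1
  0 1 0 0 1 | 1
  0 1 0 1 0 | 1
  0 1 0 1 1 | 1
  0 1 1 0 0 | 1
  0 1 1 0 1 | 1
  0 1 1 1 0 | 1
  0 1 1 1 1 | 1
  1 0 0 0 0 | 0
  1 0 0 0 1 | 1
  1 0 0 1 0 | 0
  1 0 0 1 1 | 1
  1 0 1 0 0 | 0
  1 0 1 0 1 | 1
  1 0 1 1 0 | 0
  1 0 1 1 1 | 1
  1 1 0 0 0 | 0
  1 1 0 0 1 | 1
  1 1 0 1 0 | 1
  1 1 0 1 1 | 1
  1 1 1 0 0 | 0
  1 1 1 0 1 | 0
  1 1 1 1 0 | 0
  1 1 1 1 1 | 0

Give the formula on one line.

  ~c = 11110000111100001111000011110000
  (d & ~c) = 00110000001100000011000000110000
  ~a = 11111111111111110000000000000000
  ((d & ~c) | ~a) = 11111111111111110011000000110000
  (b | c) = 00001111111111110000111111111111
  (((d & ~c) | ~a) & (b | c)) = 00001111111111110000000000110000
  ~b = 11111111000000001111111100000000
  (~a | ~c) = 11111111111111111111000011110000
  (~b | (~a | ~c)) = 11111111111111111111111111110000
  ((~b | (~a | ~c)) & e) = 01010101010101010101010101010000
  ((((d & ~c) | ~a) & (b | c)) | ((~b | (~a | ~c)) & e)) = 01011111111111110101010101110000

((((d & ~c) | ~a) & (b | c)) | ((~b | (~a | ~c)) & e))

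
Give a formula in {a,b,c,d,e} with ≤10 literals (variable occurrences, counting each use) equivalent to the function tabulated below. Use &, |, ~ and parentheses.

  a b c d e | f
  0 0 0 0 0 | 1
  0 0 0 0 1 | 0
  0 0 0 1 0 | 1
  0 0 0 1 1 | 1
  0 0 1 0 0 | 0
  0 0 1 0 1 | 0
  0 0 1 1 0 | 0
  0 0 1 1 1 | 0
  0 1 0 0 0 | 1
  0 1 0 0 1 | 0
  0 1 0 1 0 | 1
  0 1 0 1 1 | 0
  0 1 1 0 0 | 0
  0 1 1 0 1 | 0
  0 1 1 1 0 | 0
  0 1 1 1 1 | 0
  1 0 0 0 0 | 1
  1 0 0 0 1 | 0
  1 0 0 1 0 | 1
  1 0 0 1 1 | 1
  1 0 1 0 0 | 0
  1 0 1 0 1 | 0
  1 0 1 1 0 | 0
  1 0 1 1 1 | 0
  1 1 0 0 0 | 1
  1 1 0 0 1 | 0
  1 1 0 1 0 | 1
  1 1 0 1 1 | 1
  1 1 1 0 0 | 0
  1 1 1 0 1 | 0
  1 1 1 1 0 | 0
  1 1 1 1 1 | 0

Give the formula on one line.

(((~e | (a & d)) & ~c) | ((d & ~b) & ~c))

  ~e = 10101010101010101010101010101010
  (a & d) = 00000000000000000011001100110011
  (~e | (a & d)) = 10101010101010101011101110111011
  ~c = 11110000111100001111000011110000
  ((~e | (a & d)) & ~c) = 10100000101000001011000010110000
  ~b = 11111111000000001111111100000000
  (d & ~b) = 00110011000000000011001100000000
  ((d & ~b) & ~c) = 00110000000000000011000000000000
  (((~e | (a & d)) & ~c) | ((d & ~b) & ~c)) = 10110000101000001011000010110000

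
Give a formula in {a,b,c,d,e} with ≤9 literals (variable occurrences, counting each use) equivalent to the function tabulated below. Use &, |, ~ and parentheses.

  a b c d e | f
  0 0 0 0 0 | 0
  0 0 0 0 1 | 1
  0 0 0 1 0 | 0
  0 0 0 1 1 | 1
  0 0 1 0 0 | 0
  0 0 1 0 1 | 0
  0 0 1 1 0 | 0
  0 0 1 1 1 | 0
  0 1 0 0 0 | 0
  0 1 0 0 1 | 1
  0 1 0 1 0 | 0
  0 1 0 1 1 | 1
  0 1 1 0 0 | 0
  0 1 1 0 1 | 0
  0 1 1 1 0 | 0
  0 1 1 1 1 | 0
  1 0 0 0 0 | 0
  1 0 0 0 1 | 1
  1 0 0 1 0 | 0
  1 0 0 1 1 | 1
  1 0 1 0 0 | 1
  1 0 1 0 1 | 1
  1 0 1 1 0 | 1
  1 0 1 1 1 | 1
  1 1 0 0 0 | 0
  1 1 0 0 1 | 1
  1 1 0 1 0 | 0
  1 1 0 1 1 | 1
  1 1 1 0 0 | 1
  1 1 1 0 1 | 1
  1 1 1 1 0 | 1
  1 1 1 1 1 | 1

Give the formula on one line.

  ~e = 10101010101010101010101010101010
  (~e | a) = 10101010101010101111111111111111
  ((~e | a) & c) = 00001010000010100000111100001111
  (((~e | a) & c) & a) = 00000000000000000000111100001111
  ~c = 11110000111100001111000011110000
  (~c & e) = 01010000010100000101000001010000
  ((((~e | a) & c) & a) | (~c & e)) = 01010000010100000101111101011111

((((~e | a) & c) & a) | (~c & e))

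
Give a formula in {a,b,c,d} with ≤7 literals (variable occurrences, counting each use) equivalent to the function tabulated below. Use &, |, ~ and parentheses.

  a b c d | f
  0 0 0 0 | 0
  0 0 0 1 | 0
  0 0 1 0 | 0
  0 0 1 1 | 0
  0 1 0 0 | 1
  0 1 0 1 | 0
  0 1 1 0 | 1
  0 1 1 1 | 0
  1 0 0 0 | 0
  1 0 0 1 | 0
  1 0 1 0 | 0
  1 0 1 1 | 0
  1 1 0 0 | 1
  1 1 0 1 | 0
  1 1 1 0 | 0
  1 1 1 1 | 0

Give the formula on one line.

((~d & b) & (~c | ((~d & ~a) | d)))

  ~d = 1010101010101010
  (~d & b) = 0000101000001010
  ~c = 1100110011001100
  ~a = 1111111100000000
  (~d & ~a) = 1010101000000000
  ((~d & ~a) | d) = 1111111101010101
  (~c | ((~d & ~a) | d)) = 1111111111011101
  ((~d & b) & (~c | ((~d & ~a) | d))) = 0000101000001000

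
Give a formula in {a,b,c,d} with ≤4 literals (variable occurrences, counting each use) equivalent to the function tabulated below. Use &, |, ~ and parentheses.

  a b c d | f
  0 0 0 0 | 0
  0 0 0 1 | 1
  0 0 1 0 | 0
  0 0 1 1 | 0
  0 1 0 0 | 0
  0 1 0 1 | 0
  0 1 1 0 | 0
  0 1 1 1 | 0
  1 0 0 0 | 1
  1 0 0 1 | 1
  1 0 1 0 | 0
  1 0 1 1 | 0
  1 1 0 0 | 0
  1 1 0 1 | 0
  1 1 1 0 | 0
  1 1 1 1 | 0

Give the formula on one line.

  (d | a) = 0101010111111111
  ~c = 1100110011001100
  ((d | a) & ~c) = 0100010011001100
  ~b = 1111000011110000
  (((d | a) & ~c) & ~b) = 0100000011000000

(((d | a) & ~c) & ~b)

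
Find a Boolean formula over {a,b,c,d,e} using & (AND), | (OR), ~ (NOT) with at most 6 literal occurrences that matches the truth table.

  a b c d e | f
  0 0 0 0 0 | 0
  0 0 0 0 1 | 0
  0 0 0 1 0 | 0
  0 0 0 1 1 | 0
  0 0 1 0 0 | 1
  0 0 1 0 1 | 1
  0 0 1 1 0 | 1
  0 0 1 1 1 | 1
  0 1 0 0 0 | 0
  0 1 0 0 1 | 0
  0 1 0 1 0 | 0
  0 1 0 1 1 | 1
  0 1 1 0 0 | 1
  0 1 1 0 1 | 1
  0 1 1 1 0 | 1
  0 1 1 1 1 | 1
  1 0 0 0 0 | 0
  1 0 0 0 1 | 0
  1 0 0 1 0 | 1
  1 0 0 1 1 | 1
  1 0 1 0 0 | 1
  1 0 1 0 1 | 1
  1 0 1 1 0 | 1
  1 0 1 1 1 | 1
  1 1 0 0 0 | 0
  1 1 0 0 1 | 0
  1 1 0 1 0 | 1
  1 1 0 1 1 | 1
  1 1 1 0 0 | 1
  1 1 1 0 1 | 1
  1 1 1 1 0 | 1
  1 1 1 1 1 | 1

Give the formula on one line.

  (a | e) = 01010101010101011111111111111111
  ((a | e) & b) = 00000000010101010000000011111111
  (a | ((a | e) & b)) = 00000000010101011111111111111111
  (d & (a | ((a | e) & b))) = 00000000000100010011001100110011
  (c | (d & (a | ((a | e) & b)))) = 00001111000111110011111100111111

(c | (d & (a | ((a | e) & b))))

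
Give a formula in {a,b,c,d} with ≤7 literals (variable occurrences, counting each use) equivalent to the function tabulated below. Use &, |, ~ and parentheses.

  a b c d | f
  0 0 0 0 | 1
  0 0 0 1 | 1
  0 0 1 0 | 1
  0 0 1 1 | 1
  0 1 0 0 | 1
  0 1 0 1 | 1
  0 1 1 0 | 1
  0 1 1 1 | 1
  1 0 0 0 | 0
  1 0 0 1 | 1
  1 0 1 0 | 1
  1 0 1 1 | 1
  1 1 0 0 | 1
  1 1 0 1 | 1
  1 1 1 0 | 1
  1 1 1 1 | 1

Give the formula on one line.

  ~a = 1111111100000000
  (~a | c) = 1111111100110011
  (d | (~a | c)) = 1111111101110111
  ((d | (~a | c)) | b) = 1111111101111111

((d | (~a | c)) | b)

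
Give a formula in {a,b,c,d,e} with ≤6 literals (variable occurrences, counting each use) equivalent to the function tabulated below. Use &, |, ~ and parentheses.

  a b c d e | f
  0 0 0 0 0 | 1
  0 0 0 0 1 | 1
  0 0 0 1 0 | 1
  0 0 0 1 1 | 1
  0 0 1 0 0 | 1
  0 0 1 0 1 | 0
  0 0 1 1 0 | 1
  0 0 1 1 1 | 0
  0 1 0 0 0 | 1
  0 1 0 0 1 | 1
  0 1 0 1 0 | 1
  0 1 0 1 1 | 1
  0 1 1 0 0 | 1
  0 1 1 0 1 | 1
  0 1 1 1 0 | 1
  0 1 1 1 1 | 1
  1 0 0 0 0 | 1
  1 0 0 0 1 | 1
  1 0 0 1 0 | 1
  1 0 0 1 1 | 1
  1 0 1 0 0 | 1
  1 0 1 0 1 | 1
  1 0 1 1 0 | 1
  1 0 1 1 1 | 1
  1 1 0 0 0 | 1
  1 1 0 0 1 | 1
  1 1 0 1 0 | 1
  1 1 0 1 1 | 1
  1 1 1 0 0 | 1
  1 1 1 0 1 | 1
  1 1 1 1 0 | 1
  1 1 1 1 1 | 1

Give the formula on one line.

  ~c = 11110000111100001111000011110000
  (~c | a) = 11110000111100001111111111111111
  ~e = 10101010101010101010101010101010
  (b | ~e) = 10101010111111111010101011111111
  ((~c | a) | (b | ~e)) = 11111010111111111111111111111111

((~c | a) | (b | ~e))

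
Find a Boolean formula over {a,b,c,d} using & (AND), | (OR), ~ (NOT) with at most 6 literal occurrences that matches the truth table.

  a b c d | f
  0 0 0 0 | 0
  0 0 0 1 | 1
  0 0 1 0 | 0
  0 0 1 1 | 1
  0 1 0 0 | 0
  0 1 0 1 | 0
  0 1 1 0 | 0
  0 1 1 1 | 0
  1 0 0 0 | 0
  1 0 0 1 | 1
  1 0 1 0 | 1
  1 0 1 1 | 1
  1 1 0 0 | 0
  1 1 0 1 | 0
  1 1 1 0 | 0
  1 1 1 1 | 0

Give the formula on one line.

  ~b = 1111000011110000
  (~b & a) = 0000000011110000
  (c & (~b & a)) = 0000000000110000
  (d & ~b) = 0101000001010000
  ((c & (~b & a)) | (d & ~b)) = 0101000001110000

((c & (~b & a)) | (d & ~b))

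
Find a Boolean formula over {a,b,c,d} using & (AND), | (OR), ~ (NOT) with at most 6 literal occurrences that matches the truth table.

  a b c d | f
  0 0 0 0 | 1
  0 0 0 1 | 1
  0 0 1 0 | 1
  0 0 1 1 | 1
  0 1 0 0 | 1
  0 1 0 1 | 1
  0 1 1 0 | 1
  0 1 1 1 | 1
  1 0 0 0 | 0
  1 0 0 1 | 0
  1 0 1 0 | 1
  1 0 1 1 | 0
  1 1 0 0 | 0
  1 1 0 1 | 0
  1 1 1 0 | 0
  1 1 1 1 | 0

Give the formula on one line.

  ~a = 1111111100000000
  ~d = 1010101010101010
  (~d & c) = 0010001000100010
  ~b = 1111000011110000
  ~c = 1100110011001100
  (~b | ~c) = 1111110011111100
  ((~d & c) & (~b | ~c)) = 0010000000100000
  (~a | ((~d & c) & (~b | ~c))) = 1111111100100000

(~a | ((~d & c) & (~b | ~c)))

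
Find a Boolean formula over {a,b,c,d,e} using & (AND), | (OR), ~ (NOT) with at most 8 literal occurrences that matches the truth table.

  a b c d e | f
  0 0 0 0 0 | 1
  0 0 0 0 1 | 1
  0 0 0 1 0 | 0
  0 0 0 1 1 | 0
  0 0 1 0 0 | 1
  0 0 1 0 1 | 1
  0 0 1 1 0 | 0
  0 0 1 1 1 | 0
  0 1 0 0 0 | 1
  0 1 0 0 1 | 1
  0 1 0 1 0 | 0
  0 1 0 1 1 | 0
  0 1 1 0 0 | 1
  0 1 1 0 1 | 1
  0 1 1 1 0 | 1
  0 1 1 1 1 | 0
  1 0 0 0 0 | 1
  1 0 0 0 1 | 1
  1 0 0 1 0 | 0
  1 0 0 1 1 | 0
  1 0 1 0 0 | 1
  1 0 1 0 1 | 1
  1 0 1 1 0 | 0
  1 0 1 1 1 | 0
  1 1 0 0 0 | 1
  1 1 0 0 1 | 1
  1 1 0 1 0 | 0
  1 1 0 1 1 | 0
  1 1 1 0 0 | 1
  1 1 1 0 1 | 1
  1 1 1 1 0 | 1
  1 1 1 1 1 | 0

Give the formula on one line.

  ~d = 11001100110011001100110011001100
  (~d | b) = 11001100111111111100110011111111
  ~b = 11111111000000001111111100000000
  ~e = 10101010101010101010101010101010
  (c & ~e) = 00001010000010100000101000001010
  (~b | (c & ~e)) = 11111111000010101111111100001010
  ((~d | b) & (~b | (c & ~e))) = 11001100000010101100110000001010
  (((~d | b) & (~b | (c & ~e))) | ~d) = 11001100110011101100110011001110

(((~d | b) & (~b | (c & ~e))) | ~d)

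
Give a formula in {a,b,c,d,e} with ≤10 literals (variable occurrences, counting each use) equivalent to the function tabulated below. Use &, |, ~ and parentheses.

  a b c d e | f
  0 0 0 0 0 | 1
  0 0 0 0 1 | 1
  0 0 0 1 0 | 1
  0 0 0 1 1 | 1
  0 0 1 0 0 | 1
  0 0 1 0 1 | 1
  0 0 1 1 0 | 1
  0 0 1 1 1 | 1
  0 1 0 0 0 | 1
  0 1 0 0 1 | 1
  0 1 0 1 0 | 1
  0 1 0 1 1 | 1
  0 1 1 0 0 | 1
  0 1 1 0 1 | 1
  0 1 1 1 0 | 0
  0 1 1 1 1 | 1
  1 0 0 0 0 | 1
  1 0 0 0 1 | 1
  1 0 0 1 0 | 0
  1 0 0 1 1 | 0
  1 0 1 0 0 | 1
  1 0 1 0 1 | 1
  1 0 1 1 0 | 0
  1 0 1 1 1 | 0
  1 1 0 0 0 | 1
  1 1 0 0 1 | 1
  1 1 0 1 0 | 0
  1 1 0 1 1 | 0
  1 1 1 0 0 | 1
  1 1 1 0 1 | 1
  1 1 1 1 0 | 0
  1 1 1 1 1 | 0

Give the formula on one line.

(((~c | ~d) & ((b & ~a) | ~d)) | ((e | ~b) & ~a))

  ~c = 11110000111100001111000011110000
  ~d = 11001100110011001100110011001100
  (~c | ~d) = 11111100111111001111110011111100
  ~a = 11111111111111110000000000000000
  (b & ~a) = 00000000111111110000000000000000
  ((b & ~a) | ~d) = 11001100111111111100110011001100
  ((~c | ~d) & ((b & ~a) | ~d)) = 11001100111111001100110011001100
  ~b = 11111111000000001111111100000000
  (e | ~b) = 11111111010101011111111101010101
  ((e | ~b) & ~a) = 11111111010101010000000000000000
  (((~c | ~d) & ((b & ~a) | ~d)) | ((e | ~b) & ~a)) = 11111111111111011100110011001100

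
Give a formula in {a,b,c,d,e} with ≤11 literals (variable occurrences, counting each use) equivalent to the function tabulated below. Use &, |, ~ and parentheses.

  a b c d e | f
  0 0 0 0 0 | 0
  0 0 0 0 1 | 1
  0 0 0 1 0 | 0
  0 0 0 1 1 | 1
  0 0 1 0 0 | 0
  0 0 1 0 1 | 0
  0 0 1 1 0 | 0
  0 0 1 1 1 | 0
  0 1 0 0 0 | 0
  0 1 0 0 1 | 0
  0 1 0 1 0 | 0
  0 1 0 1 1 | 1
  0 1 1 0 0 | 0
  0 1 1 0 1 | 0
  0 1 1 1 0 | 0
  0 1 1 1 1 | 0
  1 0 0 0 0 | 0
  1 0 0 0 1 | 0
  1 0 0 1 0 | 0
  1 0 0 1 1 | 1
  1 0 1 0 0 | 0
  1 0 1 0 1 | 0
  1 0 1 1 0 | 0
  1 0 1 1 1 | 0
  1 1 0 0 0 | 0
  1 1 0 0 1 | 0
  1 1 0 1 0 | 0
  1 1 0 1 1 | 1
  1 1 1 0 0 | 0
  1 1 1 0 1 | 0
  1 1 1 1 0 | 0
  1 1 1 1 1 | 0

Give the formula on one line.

  (e & d) = 00010001000100010001000100010001
  ~a = 11111111111111110000000000000000
  (d | ~a) = 11111111111111110011001100110011
  (a & e) = 00000000000000000101010101010101
  ~b = 11111111000000001111111100000000
  ((a & e) | ~b) = 11111111000000001111111101010101
  ((d | ~a) & ((a & e) | ~b)) = 11111111000000000011001100010001
  ((e & d) | ((d | ~a) & ((a & e) | ~b))) = 11111111000100010011001100010001
  ~c = 11110000111100001111000011110000
  (((e & d) | ((d | ~a) & ((a & e) | ~b))) & ~c) = 11110000000100000011000000010000
  (e & (((e & d) | ((d | ~a) & ((a & e) | ~b))) & ~c)) = 01010000000100000001000000010000

(e & (((e & d) | ((d | ~a) & ((a & e) | ~b))) & ~c))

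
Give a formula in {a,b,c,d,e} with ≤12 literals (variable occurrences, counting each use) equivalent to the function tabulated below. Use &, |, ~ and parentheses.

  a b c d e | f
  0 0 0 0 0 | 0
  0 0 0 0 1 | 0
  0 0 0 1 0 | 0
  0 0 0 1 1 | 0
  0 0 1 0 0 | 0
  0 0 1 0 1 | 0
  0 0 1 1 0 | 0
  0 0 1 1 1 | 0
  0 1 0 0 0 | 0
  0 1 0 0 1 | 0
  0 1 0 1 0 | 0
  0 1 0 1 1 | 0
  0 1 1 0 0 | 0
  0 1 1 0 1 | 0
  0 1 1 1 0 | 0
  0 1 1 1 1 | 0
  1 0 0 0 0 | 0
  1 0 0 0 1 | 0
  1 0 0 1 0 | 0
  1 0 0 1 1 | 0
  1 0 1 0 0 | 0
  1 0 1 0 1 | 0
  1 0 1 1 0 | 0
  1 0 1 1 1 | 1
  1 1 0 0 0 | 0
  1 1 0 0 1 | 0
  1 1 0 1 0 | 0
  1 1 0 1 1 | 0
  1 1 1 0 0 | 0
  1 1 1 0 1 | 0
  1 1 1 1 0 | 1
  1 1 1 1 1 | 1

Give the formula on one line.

  ~c = 11110000111100001111000011110000
  (d | ~c) = 11110011111100111111001111110011
  (c & (d | ~c)) = 00000011000000110000001100000011
  (a & (c & (d | ~c))) = 00000000000000000000001100000011
  ~b = 11111111000000001111111100000000
  (a & ~b) = 00000000000000001111111100000000
  (e | b) = 01010101111111110101010111111111
  ((a & ~b) & (e | b)) = 00000000000000000101010100000000
  (((a & ~b) & (e | b)) | b) = 00000000111111110101010111111111
  ((a & (c & (d | ~c))) & (((a & ~b) & (e | b)) | b)) = 00000000000000000000000100000011

((a & (c & (d | ~c))) & (((a & ~b) & (e | b)) | b))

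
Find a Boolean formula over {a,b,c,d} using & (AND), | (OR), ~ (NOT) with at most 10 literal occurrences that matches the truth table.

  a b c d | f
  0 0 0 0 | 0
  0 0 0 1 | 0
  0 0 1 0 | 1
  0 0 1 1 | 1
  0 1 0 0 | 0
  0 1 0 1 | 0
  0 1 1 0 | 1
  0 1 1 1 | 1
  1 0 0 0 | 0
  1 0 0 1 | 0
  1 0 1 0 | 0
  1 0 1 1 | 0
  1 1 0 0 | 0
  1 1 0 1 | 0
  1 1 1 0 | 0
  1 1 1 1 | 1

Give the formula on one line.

(((~a | b) & (c | (a & ~d))) & (((d & c) | ~b) | ~a))

  ~a = 1111111100000000
  (~a | b) = 1111111100001111
  ~d = 1010101010101010
  (a & ~d) = 0000000010101010
  (c | (a & ~d)) = 0011001110111011
  ((~a | b) & (c | (a & ~d))) = 0011001100001011
  (d & c) = 0001000100010001
  ~b = 1111000011110000
  ((d & c) | ~b) = 1111000111110001
  (((d & c) | ~b) | ~a) = 1111111111110001
  (((~a | b) & (c | (a & ~d))) & (((d & c) | ~b) | ~a)) = 0011001100000001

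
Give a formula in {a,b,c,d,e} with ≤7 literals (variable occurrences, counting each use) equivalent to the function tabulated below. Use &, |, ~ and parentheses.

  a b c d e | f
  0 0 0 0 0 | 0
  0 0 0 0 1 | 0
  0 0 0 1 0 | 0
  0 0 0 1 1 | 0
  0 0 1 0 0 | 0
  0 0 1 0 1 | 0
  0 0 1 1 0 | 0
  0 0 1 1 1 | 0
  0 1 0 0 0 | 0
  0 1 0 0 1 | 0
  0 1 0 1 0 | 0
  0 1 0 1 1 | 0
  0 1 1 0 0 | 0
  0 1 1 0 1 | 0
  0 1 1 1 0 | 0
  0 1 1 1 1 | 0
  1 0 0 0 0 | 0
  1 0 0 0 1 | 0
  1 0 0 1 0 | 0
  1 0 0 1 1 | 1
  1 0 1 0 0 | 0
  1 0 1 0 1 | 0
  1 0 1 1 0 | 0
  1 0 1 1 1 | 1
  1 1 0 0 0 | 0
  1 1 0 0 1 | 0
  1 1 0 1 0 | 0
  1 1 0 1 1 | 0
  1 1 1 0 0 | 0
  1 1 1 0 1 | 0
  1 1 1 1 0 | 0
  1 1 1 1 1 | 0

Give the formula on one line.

((d & e) & (~b & a))

  (d & e) = 00010001000100010001000100010001
  ~b = 11111111000000001111111100000000
  (~b & a) = 00000000000000001111111100000000
  ((d & e) & (~b & a)) = 00000000000000000001000100000000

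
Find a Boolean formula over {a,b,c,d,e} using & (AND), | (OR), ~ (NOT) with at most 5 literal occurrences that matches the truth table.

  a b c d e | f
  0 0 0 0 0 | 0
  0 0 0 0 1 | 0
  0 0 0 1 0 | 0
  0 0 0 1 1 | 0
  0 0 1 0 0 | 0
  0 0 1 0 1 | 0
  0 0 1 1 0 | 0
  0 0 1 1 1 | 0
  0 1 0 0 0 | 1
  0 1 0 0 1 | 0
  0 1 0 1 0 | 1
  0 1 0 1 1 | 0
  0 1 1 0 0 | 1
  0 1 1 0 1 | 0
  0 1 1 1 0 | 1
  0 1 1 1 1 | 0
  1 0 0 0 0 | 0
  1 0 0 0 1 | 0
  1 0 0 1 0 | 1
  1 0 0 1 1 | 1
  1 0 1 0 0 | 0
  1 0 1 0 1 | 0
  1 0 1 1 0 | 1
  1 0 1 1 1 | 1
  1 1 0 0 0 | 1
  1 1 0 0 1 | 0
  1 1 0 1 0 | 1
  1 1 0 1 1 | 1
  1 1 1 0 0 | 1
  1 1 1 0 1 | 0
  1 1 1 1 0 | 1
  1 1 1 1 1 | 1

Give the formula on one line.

  (d & a) = 00000000000000000011001100110011
  ~e = 10101010101010101010101010101010
  (~e & b) = 00000000101010100000000010101010
  ((d & a) | (~e & b)) = 00000000101010100011001110111011

((d & a) | (~e & b))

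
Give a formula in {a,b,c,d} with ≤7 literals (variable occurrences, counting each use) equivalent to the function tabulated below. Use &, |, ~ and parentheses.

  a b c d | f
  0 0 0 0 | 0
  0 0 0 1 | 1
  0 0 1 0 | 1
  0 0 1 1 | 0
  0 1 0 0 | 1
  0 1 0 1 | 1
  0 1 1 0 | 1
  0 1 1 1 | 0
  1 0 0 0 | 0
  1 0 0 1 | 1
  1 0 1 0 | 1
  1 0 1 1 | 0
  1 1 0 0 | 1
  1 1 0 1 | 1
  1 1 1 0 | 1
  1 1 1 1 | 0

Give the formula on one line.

  ~c = 1100110011001100
  (d & ~c) = 0100010001000100
  ~d = 1010101010101010
  (~d & c) = 0010001000100010
  ((d & ~c) | (~d & c)) = 0110011001100110
  (b & ~d) = 0000101000001010
  (((d & ~c) | (~d & c)) | (b & ~d)) = 0110111001101110

(((d & ~c) | (~d & c)) | (b & ~d))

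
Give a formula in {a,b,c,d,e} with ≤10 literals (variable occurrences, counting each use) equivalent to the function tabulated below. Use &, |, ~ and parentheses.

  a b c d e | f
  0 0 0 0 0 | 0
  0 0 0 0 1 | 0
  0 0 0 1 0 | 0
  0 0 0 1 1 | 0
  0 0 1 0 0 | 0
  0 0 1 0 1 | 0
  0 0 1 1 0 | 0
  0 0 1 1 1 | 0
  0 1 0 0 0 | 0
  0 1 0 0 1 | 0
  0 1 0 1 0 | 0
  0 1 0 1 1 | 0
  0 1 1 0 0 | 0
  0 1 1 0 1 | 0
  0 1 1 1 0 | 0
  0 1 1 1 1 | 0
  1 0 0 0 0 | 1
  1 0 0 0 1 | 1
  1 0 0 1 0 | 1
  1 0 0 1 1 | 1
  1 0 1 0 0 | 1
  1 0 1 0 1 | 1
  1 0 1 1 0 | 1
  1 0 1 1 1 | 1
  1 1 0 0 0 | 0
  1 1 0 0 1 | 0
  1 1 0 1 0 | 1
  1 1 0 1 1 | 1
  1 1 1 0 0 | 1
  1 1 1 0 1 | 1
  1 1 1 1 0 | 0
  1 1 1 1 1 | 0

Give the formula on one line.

  ~d = 11001100110011001100110011001100
  (~d & c) = 00001100000011000000110000001100
  ~c = 11110000111100001111000011110000
  (~c & a) = 00000000000000001111000011110000
  (d & (~c & a)) = 00000000000000000011000000110000
  ((~d & c) | (d & (~c & a))) = 00001100000011000011110000111100
  ~b = 11111111000000001111111100000000
  ~a = 11111111111111110000000000000000
  (~b | ~a) = 11111111111111111111111100000000
  (((~d & c) | (d & (~c & a))) | (~b | ~a)) = 11111111111111111111111100111100
  (a & (((~d & c) | (d & (~c & a))) | (~b | ~a))) = 00000000000000001111111100111100

(a & (((~d & c) | (d & (~c & a))) | (~b | ~a)))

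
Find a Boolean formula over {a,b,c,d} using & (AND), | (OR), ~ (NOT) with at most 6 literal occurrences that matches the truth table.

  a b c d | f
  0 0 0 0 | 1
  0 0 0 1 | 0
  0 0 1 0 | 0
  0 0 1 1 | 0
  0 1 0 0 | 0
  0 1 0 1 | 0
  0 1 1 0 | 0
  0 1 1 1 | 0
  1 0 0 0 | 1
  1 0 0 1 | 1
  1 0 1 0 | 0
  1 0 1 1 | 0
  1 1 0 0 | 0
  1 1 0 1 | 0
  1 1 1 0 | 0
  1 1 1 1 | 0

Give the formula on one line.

  ~c = 1100110011001100
  ~d = 1010101010101010
  (a | ~d) = 1010101011111111
  ((a | ~d) | b) = 1010111111111111
  (((a | ~d) | b) | c) = 1011111111111111
  (~c & (((a | ~d) | b) | c)) = 1000110011001100
  ~b = 1111000011110000
  ((~c & (((a | ~d) | b) | c)) & ~b) = 1000000011000000

((~c & (((a | ~d) | b) | c)) & ~b)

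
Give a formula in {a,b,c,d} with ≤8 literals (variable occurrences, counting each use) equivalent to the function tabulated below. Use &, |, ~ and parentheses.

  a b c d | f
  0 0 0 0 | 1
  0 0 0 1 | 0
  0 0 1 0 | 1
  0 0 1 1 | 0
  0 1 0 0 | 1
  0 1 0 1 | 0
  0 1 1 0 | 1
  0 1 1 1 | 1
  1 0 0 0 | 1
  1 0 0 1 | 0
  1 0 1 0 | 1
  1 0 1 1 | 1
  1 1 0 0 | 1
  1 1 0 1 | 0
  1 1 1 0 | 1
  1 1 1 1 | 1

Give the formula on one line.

  ~c = 1100110011001100
  (~c & b) = 0000110000001100
  ((~c & b) | a) = 0000110011111111
  (b | ((~c & b) | a)) = 0000111111111111
  ((b | ((~c & b) | a)) & c) = 0000001100110011
  ~d = 1010101010101010
  (((b | ((~c & b) | a)) & c) | ~d) = 1010101110111011

(((b | ((~c & b) | a)) & c) | ~d)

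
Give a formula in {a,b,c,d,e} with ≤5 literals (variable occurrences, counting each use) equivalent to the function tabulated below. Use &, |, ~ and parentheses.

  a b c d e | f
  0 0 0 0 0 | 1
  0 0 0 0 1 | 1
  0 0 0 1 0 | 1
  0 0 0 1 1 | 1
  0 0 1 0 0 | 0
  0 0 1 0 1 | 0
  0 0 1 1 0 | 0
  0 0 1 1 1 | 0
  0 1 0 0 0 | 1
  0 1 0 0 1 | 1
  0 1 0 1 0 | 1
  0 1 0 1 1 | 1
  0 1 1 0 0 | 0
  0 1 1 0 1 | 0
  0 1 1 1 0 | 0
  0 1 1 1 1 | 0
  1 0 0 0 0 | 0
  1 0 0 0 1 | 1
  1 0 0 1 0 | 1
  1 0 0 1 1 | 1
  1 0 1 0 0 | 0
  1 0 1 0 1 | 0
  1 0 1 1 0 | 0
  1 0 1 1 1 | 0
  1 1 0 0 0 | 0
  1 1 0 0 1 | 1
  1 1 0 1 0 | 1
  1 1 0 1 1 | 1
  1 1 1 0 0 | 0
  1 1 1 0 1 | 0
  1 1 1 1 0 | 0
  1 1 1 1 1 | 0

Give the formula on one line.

  ~c = 11110000111100001111000011110000
  (c | e) = 01011111010111110101111101011111
  ~a = 11111111111111110000000000000000
  (~a | d) = 11111111111111110011001100110011
  ((c | e) | (~a | d)) = 11111111111111110111111101111111
  (~c & ((c | e) | (~a | d))) = 11110000111100000111000001110000

(~c & ((c | e) | (~a | d)))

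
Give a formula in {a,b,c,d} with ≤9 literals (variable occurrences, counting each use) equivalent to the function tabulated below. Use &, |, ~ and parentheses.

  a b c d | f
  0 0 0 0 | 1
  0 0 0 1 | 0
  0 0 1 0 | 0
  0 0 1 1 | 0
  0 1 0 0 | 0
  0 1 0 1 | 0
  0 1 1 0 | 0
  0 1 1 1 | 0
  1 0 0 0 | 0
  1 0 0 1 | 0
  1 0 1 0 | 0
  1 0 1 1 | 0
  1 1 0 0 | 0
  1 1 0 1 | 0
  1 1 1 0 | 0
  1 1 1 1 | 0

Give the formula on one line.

  ~b = 1111000011110000
  ~d = 1010101010101010
  ~a = 1111111100000000
  (~d & ~a) = 1010101000000000
  (~b & (~d & ~a)) = 1010000000000000
  ~c = 1100110011001100
  (~c | ~b) = 1111110011111100
  (d & (~c | ~b)) = 0101010001010100
  (~b & (d & (~c | ~b))) = 0101000001010000
  ((~b & (d & (~c | ~b))) | ~c) = 1101110011011100
  (~b & ((~b & (d & (~c | ~b))) | ~c)) = 1101000011010000
  ((~b & (~d & ~a)) & (~b & ((~b & (d & (~c | ~b))) | ~c))) = 1000000000000000

((~b & (~d & ~a)) & (~b & ((~b & (d & (~c | ~b))) | ~c)))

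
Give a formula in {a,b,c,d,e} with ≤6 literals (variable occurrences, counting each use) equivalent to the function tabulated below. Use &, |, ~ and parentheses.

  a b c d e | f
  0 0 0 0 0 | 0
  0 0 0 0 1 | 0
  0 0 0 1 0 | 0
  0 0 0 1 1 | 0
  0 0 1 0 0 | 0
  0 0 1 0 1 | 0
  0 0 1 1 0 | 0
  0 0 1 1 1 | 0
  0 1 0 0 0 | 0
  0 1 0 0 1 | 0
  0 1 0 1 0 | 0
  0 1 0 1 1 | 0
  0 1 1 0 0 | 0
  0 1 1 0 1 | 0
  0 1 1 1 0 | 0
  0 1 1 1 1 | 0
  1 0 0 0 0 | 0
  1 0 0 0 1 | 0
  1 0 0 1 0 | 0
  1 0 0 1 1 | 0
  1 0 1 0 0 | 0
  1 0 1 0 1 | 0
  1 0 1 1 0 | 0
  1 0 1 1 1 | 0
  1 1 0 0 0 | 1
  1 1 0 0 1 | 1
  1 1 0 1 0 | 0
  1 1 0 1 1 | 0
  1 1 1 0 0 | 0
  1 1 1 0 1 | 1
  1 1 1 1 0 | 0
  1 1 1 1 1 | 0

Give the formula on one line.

((d | (e | ~c)) & ((~d & a) & b))

  ~c = 11110000111100001111000011110000
  (e | ~c) = 11110101111101011111010111110101
  (d | (e | ~c)) = 11110111111101111111011111110111
  ~d = 11001100110011001100110011001100
  (~d & a) = 00000000000000001100110011001100
  ((~d & a) & b) = 00000000000000000000000011001100
  ((d | (e | ~c)) & ((~d & a) & b)) = 00000000000000000000000011000100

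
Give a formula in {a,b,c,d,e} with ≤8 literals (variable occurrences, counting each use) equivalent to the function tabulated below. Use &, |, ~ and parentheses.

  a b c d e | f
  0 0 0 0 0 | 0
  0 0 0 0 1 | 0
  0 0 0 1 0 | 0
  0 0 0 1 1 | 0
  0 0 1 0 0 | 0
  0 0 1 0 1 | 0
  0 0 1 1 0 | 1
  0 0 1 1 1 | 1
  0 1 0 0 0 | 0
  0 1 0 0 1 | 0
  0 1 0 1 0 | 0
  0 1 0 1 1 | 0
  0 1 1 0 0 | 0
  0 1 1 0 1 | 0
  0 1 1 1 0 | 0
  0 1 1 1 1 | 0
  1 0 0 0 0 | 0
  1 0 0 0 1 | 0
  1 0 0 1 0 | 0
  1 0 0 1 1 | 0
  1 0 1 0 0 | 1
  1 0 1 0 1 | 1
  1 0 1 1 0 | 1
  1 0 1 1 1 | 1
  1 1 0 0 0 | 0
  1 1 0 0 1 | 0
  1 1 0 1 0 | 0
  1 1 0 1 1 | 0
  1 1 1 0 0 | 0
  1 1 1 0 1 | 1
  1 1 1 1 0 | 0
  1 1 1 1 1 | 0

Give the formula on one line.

  (a | d) = 00110011001100111111111111111111
  (c & (a | d)) = 00000011000000110000111100001111
  ~d = 11001100110011001100110011001100
  (e & ~d) = 01000100010001000100010001000100
  ~b = 11111111000000001111111100000000
  ((e & ~d) | ~b) = 11111111010001001111111101000100
  ((c & (a | d)) & ((e & ~d) | ~b)) = 00000011000000000000111100000100

((c & (a | d)) & ((e & ~d) | ~b))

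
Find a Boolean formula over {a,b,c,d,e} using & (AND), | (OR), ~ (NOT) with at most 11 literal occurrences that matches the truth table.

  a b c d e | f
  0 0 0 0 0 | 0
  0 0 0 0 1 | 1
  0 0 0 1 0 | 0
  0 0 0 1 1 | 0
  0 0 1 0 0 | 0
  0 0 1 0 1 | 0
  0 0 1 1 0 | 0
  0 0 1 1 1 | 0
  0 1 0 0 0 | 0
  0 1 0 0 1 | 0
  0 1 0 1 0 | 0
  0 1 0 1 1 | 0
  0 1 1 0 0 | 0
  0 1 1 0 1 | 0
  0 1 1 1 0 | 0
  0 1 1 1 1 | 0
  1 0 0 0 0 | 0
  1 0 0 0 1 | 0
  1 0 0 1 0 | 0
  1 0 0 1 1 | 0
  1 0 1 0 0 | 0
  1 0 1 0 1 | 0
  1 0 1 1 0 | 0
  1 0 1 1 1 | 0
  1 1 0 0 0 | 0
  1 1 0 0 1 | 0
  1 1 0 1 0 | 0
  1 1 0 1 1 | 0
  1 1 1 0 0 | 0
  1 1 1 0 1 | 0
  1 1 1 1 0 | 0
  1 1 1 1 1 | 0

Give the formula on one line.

((((~b & e) & ~c) & ~a) & (((~e | ~d) & ~b) & (~a | ~d)))

  ~b = 11111111000000001111111100000000
  (~b & e) = 01010101000000000101010100000000
  ~c = 11110000111100001111000011110000
  ((~b & e) & ~c) = 01010000000000000101000000000000
  ~a = 11111111111111110000000000000000
  (((~b & e) & ~c) & ~a) = 01010000000000000000000000000000
  ~e = 10101010101010101010101010101010
  ~d = 11001100110011001100110011001100
  (~e | ~d) = 11101110111011101110111011101110
  ((~e | ~d) & ~b) = 11101110000000001110111000000000
  (~a | ~d) = 11111111111111111100110011001100
  (((~e | ~d) & ~b) & (~a | ~d)) = 11101110000000001100110000000000
  ((((~b & e) & ~c) & ~a) & (((~e | ~d) & ~b) & (~a | ~d))) = 01000000000000000000000000000000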